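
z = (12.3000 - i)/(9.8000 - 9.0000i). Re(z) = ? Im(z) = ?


Multiply by conjugate: (12.3000 - i)(9.8000 + 9.0000i) / (9.8^2 + (-9)^2)
Numerator real = 12.3*9.8 - (1)*(-9) = 129.54
Numerator imag = -1*9.8 - 12.3*(-9) = 100.9
Denominator = 177.04
Re(z) = 129.54/177.04 = 0.7317
Im(z) = 100.9/177.04 = 0.5699

Re(z) = 0.7317, Im(z) = 0.5699


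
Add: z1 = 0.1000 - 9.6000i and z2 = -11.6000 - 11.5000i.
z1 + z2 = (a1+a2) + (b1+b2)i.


Real: 0.1 - 11.6 = -11.5
Imag: -9.6 - 11.5 = -21.1

-11.5000 - 21.1000i


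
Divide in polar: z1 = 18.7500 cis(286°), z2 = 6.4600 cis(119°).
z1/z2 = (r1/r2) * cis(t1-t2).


r = 18.7500 / 6.4600 = 2.9025
theta = 286° - 119° = 167° = 167° (mod 360)

2.9025 cis(167°)


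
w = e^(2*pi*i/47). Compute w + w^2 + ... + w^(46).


With w = e^(2*pi*i/47), all 47 of the 47th roots of unity w^0 = 1, w, ..., w^(46) sum to 0: 1 + w + ... + w^(46) = (1 - w^47)/(1 - w) = 0 since w^47 = 1, w ≠ 1.
Removing the root 1: w + w^2 + ... + w^(46) = 0 - 1 = -1

Sum = -1


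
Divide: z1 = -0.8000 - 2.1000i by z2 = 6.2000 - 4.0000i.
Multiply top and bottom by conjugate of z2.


Conjugate of z2 = 6.2000 + 4.0000i
Numerator: (-0.8000 - 2.1000i)(6.2000 + 4.0000i) = 3.4400 - 16.2200i
Denominator: 6.2^2 + (-4)^2 = 54.44
Result = (3.4400 - 16.2200i)/54.44

0.0632 - 0.2979i


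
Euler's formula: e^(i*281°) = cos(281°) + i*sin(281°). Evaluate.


cos(281°) = 0.1908
sin(281°) = -0.9816

e^(i*281°) = 0.1908 - 0.9816i


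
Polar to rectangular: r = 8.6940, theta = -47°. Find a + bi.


a = 8.6940*cos(-47°) = 8.6940*0.682 = 5.9293
b = 8.6940*sin(-47°) = 8.6940*(-0.73135) = -6.3584

5.9293 - 6.3584i


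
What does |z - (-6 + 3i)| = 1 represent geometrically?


|z - z0| = r is a circle with center z0 and radius r.
Center = (-6, 3), radius = 1

Circle with center (-6, 3) and radius 1


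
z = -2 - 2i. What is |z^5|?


|z| = sqrt(4+4) = sqrt(8) = 2.8284
|z^5| = |z|^5 = (sqrt(8))^5 = 8^2 * sqrt(8) = 64*sqrt(8)

|z^5| = 64*sqrt(8) ≈ 181.0193


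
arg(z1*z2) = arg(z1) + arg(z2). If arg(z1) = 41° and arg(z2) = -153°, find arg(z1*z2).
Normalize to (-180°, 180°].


arg(z1*z2) = 41° - 153° = -112°
Normalized to (-180°, 180°]: -112°

-112°


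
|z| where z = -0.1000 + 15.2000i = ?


|z| = sqrt((-0.1)^2 + 15.2^2) = sqrt(0.01 + 231.04) = sqrt(231.05) = 15.2003

|z| = 15.2003


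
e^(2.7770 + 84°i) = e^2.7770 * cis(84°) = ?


e^2.7770 = 16.0707
cos(84°) = 0.104528
sin(84°) = 0.994522
Real = 16.0707*0.104528 = 1.6798
Imag = 16.0707*0.994522 = 15.9827

1.6798 + 15.9827i


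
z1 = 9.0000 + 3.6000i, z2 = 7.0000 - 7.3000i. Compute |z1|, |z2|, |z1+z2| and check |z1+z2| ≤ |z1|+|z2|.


|z1| = sqrt(9^2 + 3.6^2) = sqrt(93.96) = 9.6933
|z2| = sqrt(7^2 + (-7.3)^2) = sqrt(102.29) = 10.1139
z1+z2 = 16.0000 - 3.7000i
|z1+z2| = sqrt(269.69) = 16.4222
|z1|+|z2| = 9.6933 + 10.1139 = 19.8072

|z1+z2| = 16.4222 ≤ |z1|+|z2| = 19.8072 (verified)


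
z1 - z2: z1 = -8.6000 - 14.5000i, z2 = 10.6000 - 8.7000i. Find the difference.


Real: -8.6 - 10.6 = -19.2
Imag: -14.5 + 8.7 = -5.8

-19.2000 - 5.8000i


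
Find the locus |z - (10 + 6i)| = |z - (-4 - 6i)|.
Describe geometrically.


Equal distances means the locus is the perpendicular bisector of z1 and z2.
Midpoint = ((10+(-4))/2, (6+(-6))/2) = (3.0000, 0)

Perpendicular bisector through (3.0000, 0)


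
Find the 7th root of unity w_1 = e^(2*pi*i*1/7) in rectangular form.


Angle = 360*1/7 = 51.4286°
a = cos(51.4286°) = 0.6235
b = sin(51.4286°) = 0.7818

0.6235 + 0.7818i


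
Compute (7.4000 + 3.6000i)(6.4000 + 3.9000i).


Real = 7.4*6.4 - 3.6*3.9 = 47.36 - 14.04 = 33.32
Imag = 7.4*3.9 + 6.4*3.6 = 28.86 + 23.04 = 51.9

33.3200 + 51.9000i


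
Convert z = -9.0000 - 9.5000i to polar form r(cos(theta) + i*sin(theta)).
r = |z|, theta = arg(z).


r = sqrt(81+90.25) = sqrt(171.25) = 13.0863
theta = atan2(-9.5, -9) = -133.4518 degrees

r = 13.0863, theta = -133.4518 degrees


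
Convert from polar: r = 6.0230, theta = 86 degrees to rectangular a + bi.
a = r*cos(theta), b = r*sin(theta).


a = 6.0230*cos(86°) = 6.0230*0.069756 = 0.4201
b = 6.0230*sin(86°) = 6.0230*0.99756 = 6.0083

0.4201 + 6.0083i


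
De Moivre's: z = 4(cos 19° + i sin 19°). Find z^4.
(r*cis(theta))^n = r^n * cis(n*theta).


r^4 = 4^4 = 256
n*theta = 4*19° = 76° = 76° (mod 360)
a = 256*cos(76°) = 61.9320
b = 256*sin(76°) = 248.3957

256 cis(76°) = 61.9320 + 248.3957i


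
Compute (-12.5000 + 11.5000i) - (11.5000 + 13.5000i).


Real: -12.5 - 11.5 = -24
Imag: 11.5 - 13.5 = -2

-24.0000 - 2.0000i


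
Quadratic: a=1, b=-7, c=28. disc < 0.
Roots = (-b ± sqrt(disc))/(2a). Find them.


disc = (-7)^2 - 4*1*28 = 49 - 112 = -63
sqrt(|disc|) = sqrt(63) = 7.9373
Real part = 7/(2*1) = 3.5000
Imag part = 7.9373/(2*1) = 3.9686

3.5000 ± 3.9686i


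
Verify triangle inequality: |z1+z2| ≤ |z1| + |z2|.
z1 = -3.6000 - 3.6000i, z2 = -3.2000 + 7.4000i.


|z1| = sqrt((-3.6)^2 + (-3.6)^2) = sqrt(25.92) = 5.0912
|z2| = sqrt((-3.2)^2 + 7.4^2) = sqrt(65) = 8.0623
z1+z2 = -6.8000 + 3.8000i
|z1+z2| = sqrt(60.68) = 7.7897
|z1|+|z2| = 5.0912 + 8.0623 = 13.1535

|z1+z2| = 7.7897 ≤ |z1|+|z2| = 13.1535 (verified)


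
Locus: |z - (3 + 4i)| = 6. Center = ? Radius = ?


|z - z0| = r is a circle with center z0 and radius r.
Center = (3, 4), radius = 6

Circle with center (3, 4) and radius 6


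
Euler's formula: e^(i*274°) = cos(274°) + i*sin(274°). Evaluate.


cos(274°) = 0.0698
sin(274°) = -0.9976

e^(i*274°) = 0.0698 - 0.9976i


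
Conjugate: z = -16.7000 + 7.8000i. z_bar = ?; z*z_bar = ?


z_bar = -16.7000 - 7.8000i
z*z_bar = (-16.7)^2 + 7.8^2 = 278.89 + 60.84 = 339.73

z_bar = -16.7000 - 7.8000i, z*z_bar = 339.73


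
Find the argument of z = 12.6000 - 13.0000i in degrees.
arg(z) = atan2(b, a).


Re = 12.6, Im = -13
arg = atan2(-13, 12.6) = -45.8952 degrees

arg(z) = -45.8952 degrees


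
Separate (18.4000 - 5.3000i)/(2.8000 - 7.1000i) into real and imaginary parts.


Multiply by conjugate: (18.4000 - 5.3000i)(2.8000 + 7.1000i) / (2.8^2 + (-7.1)^2)
Numerator real = 18.4*2.8 - (5.3)*(-7.1) = 89.15
Numerator imag = -5.3*2.8 - 18.4*(-7.1) = 115.8
Denominator = 58.25
Re(z) = 89.15/58.25 = 1.5305
Im(z) = 115.8/58.25 = 1.9880

Re(z) = 1.5305, Im(z) = 1.9880


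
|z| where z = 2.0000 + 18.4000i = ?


|z| = sqrt(2^2 + 18.4^2) = sqrt(4 + 338.56) = sqrt(342.56) = 18.5084

|z| = 18.5084


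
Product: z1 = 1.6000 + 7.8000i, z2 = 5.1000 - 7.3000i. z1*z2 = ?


Real = 1.6*5.1 - 7.8*(-7.3) = 8.16 - (-56.94) = 65.1
Imag = 1.6*(-7.3) + 5.1*7.8 = -11.68 + 39.78 = 28.1

65.1000 + 28.1000i


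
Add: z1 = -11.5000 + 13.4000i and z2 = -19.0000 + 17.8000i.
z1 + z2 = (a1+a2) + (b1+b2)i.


Real: -11.5 - 19 = -30.5
Imag: 13.4 + 17.8 = 31.2

-30.5000 + 31.2000i


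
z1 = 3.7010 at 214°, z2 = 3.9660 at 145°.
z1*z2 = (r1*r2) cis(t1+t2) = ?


r = 3.7010 * 3.9660 = 14.6782
theta = 214° + 145° = 359° = 359° (mod 360)

14.6782 cis(359°)


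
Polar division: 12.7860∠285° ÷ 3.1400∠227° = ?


r = 12.7860 / 3.1400 = 4.0720
theta = 285° - 227° = 58° = 58° (mod 360)

4.0720 cis(58°)


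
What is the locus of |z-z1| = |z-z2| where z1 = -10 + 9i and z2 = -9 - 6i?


Equal distances means the locus is the perpendicular bisector of z1 and z2.
Midpoint = ((-10+(-9))/2, (9+(-6))/2) = (-9.5000, 1.5000)

Perpendicular bisector through (-9.5000, 1.5000)


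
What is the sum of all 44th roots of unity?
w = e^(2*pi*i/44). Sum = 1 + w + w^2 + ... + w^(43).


The sum of all 44th roots of unity is 0.
Geometric series: (1 - w^44)/(1 - w) = (1-1)/(1-w) = 0 since w^44 = 1, w ≠ 1.
Alternatively: coefficient of z^43 in z^44 - 1 is 0.

0


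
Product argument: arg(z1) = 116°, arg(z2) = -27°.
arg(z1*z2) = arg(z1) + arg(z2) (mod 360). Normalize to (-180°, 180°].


arg(z1*z2) = 116° - 27° = 89°
Normalized to (-180°, 180°]: 89°

89°


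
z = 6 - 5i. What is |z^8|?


|z| = sqrt(36+25) = sqrt(61) = 7.8102
|z^8| = |z|^8 = (sqrt(61))^8 = 61^4 = 13845841

|z^8| = 13845841


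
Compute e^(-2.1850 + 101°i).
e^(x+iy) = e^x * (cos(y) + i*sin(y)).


e^-2.1850 = 0.1125
cos(101°) = -0.1908
sin(101°) = 0.9816
Real = 0.1125*(-0.1908) = -0.0215
Imag = 0.1125*0.9816 = 0.1104

-0.0215 + 0.1104i


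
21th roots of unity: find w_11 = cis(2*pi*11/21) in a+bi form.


Angle = 360*11/21 = 188.5714°
a = cos(188.5714°) = -0.9888
b = sin(188.5714°) = -0.1490

-0.9888 - 0.1490i


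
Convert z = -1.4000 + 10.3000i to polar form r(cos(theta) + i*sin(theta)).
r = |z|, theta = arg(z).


r = sqrt(1.96+106.09) = sqrt(108.05) = 10.3947
theta = atan2(10.3, -1.4) = 97.7403 degrees

r = 10.3947, theta = 97.7403 degrees


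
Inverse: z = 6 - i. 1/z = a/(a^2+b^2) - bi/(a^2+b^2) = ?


|z|^2 = 36+1 = 37
1/z = (6 + 1i)/37

1/z = 0.1622 + 0.0270i


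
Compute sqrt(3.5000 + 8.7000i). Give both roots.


|z| = sqrt(12.25+75.69) = 9.3776
sqrt((|z|+a)/2) = sqrt((9.3776+3.5)/2) = sqrt(6.4388) = 2.5375
sqrt((|z|-a)/2) = sqrt((9.3776-3.5)/2) = sqrt(2.9388) = 1.7143

±(2.5375 + 1.7143i) i.e. 2.5375 + 1.7143i and -2.5375 - 1.7143i


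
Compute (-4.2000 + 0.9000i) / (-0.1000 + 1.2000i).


Conjugate of z2 = -0.1000 - 1.2000i
Numerator: (-4.2000 + 0.9000i)(-0.1000 - 1.2000i) = 1.5000 + 4.9500i
Denominator: (-0.1)^2 + 1.2^2 = 1.45
Result = (1.5000 + 4.9500i)/1.45

1.0345 + 3.4138i


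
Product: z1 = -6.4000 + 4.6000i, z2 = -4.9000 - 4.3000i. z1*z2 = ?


Real = -6.4*(-4.9) - 4.6*(-4.3) = 31.36 - (-19.78) = 51.14
Imag = -6.4*(-4.3) - (4.9)*4.6 = 27.52 - (22.54) = 4.98

51.1400 + 4.9800i


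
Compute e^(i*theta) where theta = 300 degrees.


cos(300°) = 0.5000
sin(300°) = -0.8660

e^(i*300°) = 0.5000 - 0.8660i


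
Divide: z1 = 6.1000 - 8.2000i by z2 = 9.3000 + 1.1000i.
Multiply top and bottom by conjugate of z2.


Conjugate of z2 = 9.3000 - 1.1000i
Numerator: (6.1000 - 8.2000i)(9.3000 - 1.1000i) = 47.7100 - 82.9700i
Denominator: 9.3^2 + 1.1^2 = 87.7
Result = (47.7100 - 82.9700i)/87.7

0.5440 - 0.9461i


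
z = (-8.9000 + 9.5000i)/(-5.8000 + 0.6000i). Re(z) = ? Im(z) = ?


Multiply by conjugate: (-8.9000 + 9.5000i)(-5.8000 - 0.6000i) / ((-5.8)^2 + 0.6^2)
Numerator real = -8.9*(-5.8) + 9.5*0.6 = 57.32
Numerator imag = 9.5*(-5.8) - (-8.9)*0.6 = -49.76
Denominator = 34
Re(z) = 57.32/34 = 1.6859
Im(z) = -49.76/34 = -1.4635

Re(z) = 1.6859, Im(z) = -1.4635


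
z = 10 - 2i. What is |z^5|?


|z| = sqrt(100+4) = sqrt(104) = 10.1980
|z^5| = |z|^5 = (sqrt(104))^5 = 104^2 * sqrt(104) = 10816*sqrt(104)

|z^5| = 10816*sqrt(104) ≈ 110301.9901


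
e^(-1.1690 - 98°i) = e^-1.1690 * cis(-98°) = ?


e^-1.1690 = 0.3107
cos(-98°) = -0.1392
sin(-98°) = -0.9903
Real = 0.3107*(-0.1392) = -0.0432
Imag = 0.3107*(-0.9903) = -0.3077

-0.0432 - 0.3077i


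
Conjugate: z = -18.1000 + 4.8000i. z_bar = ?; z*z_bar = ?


z_bar = -18.1000 - 4.8000i
z*z_bar = (-18.1)^2 + 4.8^2 = 327.61 + 23.04 = 350.65

z_bar = -18.1000 - 4.8000i, z*z_bar = 350.65


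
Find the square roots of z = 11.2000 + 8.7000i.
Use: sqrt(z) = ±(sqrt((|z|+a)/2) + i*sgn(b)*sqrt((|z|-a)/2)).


|z| = sqrt(125.44+75.69) = 14.1820
sqrt((|z|+a)/2) = sqrt((14.1820+11.2)/2) = sqrt(12.6910) = 3.5624
sqrt((|z|-a)/2) = sqrt((14.1820-11.2)/2) = sqrt(1.4910) = 1.2211

±(3.5624 + 1.2211i) i.e. 3.5624 + 1.2211i and -3.5624 - 1.2211i


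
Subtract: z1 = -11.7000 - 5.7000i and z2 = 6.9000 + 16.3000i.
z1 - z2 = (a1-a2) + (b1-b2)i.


Real: -11.7 - 6.9 = -18.6
Imag: -5.7 - 16.3 = -22

-18.6000 - 22.0000i


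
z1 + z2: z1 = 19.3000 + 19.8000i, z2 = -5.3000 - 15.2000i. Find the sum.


Real: 19.3 - 5.3 = 14
Imag: 19.8 - 15.2 = 4.6

14.0000 + 4.6000i


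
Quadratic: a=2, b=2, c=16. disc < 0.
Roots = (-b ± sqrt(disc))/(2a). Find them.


disc = 2^2 - 4*2*16 = 4 - 128 = -124
sqrt(|disc|) = sqrt(124) = 11.1355
Real part = -2/(2*2) = -0.5000
Imag part = 11.1355/(2*2) = 2.7839

-0.5000 ± 2.7839i


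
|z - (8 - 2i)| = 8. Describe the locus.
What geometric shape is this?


|z - z0| = r is a circle with center z0 and radius r.
Center = (8, -2), radius = 8

Circle with center (8, -2) and radius 8


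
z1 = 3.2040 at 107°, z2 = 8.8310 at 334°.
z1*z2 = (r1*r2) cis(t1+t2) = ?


r = 3.2040 * 8.8310 = 28.2945
theta = 107° + 334° = 441° = 81° (mod 360)

28.2945 cis(81°)


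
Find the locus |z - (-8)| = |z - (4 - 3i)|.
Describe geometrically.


Equal distances means the locus is the perpendicular bisector of z1 and z2.
Midpoint = ((-8+4)/2, (0+(-3))/2) = (-2.0000, -1.5000)

Perpendicular bisector through (-2.0000, -1.5000)


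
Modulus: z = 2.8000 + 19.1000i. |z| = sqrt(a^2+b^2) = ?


|z| = sqrt(2.8^2 + 19.1^2) = sqrt(7.84 + 364.81) = sqrt(372.65) = 19.3041

|z| = 19.3041


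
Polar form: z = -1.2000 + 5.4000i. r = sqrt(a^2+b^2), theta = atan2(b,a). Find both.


r = sqrt(1.44+29.16) = sqrt(30.6) = 5.5317
theta = atan2(5.4, -1.2) = 102.5288 degrees

r = 5.5317, theta = 102.5288 degrees


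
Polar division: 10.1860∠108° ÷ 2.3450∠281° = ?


r = 10.1860 / 2.3450 = 4.3437
theta = 108° - 281° = -173° = 187° (mod 360)

4.3437 cis(187°)


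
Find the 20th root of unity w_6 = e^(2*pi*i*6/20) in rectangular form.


Angle = 360*6/20 = 108°
a = cos(108°) = -0.3090
b = sin(108°) = 0.9511

-0.3090 + 0.9511i


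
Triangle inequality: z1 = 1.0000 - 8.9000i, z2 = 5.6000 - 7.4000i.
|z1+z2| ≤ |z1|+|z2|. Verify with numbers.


|z1| = sqrt(1^2 + (-8.9)^2) = sqrt(80.21) = 8.9560
|z2| = sqrt(5.6^2 + (-7.4)^2) = sqrt(86.12) = 9.2801
z1+z2 = 6.6000 - 16.3000i
|z1+z2| = sqrt(309.25) = 17.5855
|z1|+|z2| = 8.9560 + 9.2801 = 18.2361

|z1+z2| = 17.5855 ≤ |z1|+|z2| = 18.2361 (verified)


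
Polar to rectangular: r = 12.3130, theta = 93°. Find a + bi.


a = 12.3130*cos(93°) = 12.3130*(-0.052336) = -0.6444
b = 12.3130*sin(93°) = 12.3130*0.99863 = 12.2961

-0.6444 + 12.2961i


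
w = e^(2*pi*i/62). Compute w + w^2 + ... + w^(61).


With w = e^(2*pi*i/62), all 62 of the 62th roots of unity w^0 = 1, w, ..., w^(61) sum to 0: 1 + w + ... + w^(61) = (1 - w^62)/(1 - w) = 0 since w^62 = 1, w ≠ 1.
Removing the root 1: w + w^2 + ... + w^(61) = 0 - 1 = -1

Sum = -1


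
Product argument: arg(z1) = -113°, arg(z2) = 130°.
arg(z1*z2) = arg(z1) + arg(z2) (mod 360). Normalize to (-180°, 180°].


arg(z1*z2) = -113° + 130° = 17°
Normalized to (-180°, 180°]: 17°

17°


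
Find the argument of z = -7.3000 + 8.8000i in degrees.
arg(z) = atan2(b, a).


Re = -7.3, Im = 8.8
arg = atan2(8.8, -7.3) = 129.6772 degrees

arg(z) = 129.6772 degrees


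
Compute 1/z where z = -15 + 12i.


|z|^2 = 225+144 = 369
1/z = (-15 - 12i)/369

1/z = -0.0407 - 0.0325i


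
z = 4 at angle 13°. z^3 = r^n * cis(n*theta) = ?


r^3 = 4^3 = 64
n*theta = 3*13° = 39° = 39° (mod 360)
a = 64*cos(39°) = 49.7373
b = 64*sin(39°) = 40.2765

64 cis(39°) = 49.7373 + 40.2765i


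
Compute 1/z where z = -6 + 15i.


|z|^2 = 36+225 = 261
1/z = (-6 - 15i)/261

1/z = -0.0230 - 0.0575i


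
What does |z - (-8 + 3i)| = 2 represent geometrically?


|z - z0| = r is a circle with center z0 and radius r.
Center = (-8, 3), radius = 2

Circle with center (-8, 3) and radius 2


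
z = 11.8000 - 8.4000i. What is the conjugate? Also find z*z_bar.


z_bar = 11.8000 + 8.4000i
z*z_bar = 11.8^2 + (-8.4)^2 = 139.24 + 70.56 = 209.8

z_bar = 11.8000 + 8.4000i, z*z_bar = 209.8


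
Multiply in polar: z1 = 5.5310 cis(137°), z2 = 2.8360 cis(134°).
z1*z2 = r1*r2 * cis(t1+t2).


r = 5.5310 * 2.8360 = 15.6859
theta = 137° + 134° = 271° = 271° (mod 360)

15.6859 cis(271°)


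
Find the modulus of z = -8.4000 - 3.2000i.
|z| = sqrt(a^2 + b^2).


|z| = sqrt((-8.4)^2 + (-3.2)^2) = sqrt(70.56 + 10.24) = sqrt(80.8) = 8.9889

|z| = 8.9889


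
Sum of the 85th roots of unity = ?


The sum of all 85th roots of unity is 0.
Geometric series: (1 - w^85)/(1 - w) = (1-1)/(1-w) = 0 since w^85 = 1, w ≠ 1.
Alternatively: coefficient of z^84 in z^85 - 1 is 0.

0


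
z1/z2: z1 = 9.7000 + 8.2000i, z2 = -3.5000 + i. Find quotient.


Conjugate of z2 = -3.5000 - i
Numerator: (9.7000 + 8.2000i)(-3.5000 - i) = -25.7500 - 38.4000i
Denominator: (-3.5)^2 + 1^2 = 13.25
Result = (-25.7500 - 38.4000i)/13.25

-1.9434 - 2.8981i


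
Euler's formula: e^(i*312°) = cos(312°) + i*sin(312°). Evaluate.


cos(312°) = 0.6691
sin(312°) = -0.7431

e^(i*312°) = 0.6691 - 0.7431i


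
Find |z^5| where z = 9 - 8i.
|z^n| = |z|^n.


|z| = sqrt(81+64) = sqrt(145) = 12.0416
|z^5| = |z|^5 = (sqrt(145))^5 = 145^2 * sqrt(145) = 21025*sqrt(145)

|z^5| = 21025*sqrt(145) ≈ 253174.5260


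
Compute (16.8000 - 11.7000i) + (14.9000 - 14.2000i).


Real: 16.8 + 14.9 = 31.7
Imag: -11.7 - 14.2 = -25.9

31.7000 - 25.9000i


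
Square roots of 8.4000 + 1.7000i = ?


|z| = sqrt(70.56+2.89) = 8.5703
sqrt((|z|+a)/2) = sqrt((8.5703+8.4)/2) = sqrt(8.4851) = 2.9129
sqrt((|z|-a)/2) = sqrt((8.5703-8.4)/2) = sqrt(0.0851) = 0.2918

±(2.9129 + 0.2918i) i.e. 2.9129 + 0.2918i and -2.9129 - 0.2918i


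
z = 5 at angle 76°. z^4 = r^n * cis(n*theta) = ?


r^4 = 5^4 = 625
n*theta = 4*76° = 304° = 304° (mod 360)
a = 625*cos(304°) = 349.4956
b = 625*sin(304°) = -518.1485

625 cis(304°) = 349.4956 - 518.1485i


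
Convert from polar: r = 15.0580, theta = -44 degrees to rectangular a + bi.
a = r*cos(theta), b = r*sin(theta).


a = 15.0580*cos(-44°) = 15.0580*0.71934 = 10.8318
b = 15.0580*sin(-44°) = 15.0580*(-0.69466) = -10.4602

10.8318 - 10.4602i


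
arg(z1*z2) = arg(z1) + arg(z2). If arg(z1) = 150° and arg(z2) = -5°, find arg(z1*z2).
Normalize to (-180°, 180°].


arg(z1*z2) = 150° - 5° = 145°
Normalized to (-180°, 180°]: 145°

145°


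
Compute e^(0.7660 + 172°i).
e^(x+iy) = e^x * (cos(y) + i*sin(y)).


e^0.7660 = 2.1511
cos(172°) = -0.9903
sin(172°) = 0.1392
Real = 2.1511*(-0.9903) = -2.1302
Imag = 2.1511*0.1392 = 0.2994

-2.1302 + 0.2994i


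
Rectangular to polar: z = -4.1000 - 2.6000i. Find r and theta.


r = sqrt(16.81+6.76) = sqrt(23.57) = 4.8549
theta = atan2(-2.6, -4.1) = -147.6193 degrees

r = 4.8549, theta = -147.6193 degrees


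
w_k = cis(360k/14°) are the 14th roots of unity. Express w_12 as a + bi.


Angle = 360*12/14 = 308.5714°
a = cos(308.5714°) = 0.6235
b = sin(308.5714°) = -0.7818

0.6235 - 0.7818i


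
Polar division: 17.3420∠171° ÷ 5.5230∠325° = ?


r = 17.3420 / 5.5230 = 3.1400
theta = 171° - 325° = -154° = 206° (mod 360)

3.1400 cis(206°)


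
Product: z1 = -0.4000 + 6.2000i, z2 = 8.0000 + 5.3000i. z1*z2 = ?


Real = -0.4*8 - 6.2*5.3 = -3.2 - 32.86 = -36.06
Imag = -0.4*5.3 + 8*6.2 = -2.12 + 49.6 = 47.48

-36.0600 + 47.4800i


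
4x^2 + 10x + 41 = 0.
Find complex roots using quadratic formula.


disc = 10^2 - 4*4*41 = 100 - 656 = -556
sqrt(|disc|) = sqrt(556) = 23.5797
Real part = -10/(2*4) = -1.2500
Imag part = 23.5797/(2*4) = 2.9475

-1.2500 ± 2.9475i


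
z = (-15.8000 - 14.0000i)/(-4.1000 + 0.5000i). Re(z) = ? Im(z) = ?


Multiply by conjugate: (-15.8000 - 14.0000i)(-4.1000 - 0.5000i) / ((-4.1)^2 + 0.5^2)
Numerator real = -15.8*(-4.1) - (14)*0.5 = 57.78
Numerator imag = -14*(-4.1) - (-15.8)*0.5 = 65.3
Denominator = 17.06
Re(z) = 57.78/17.06 = 3.3869
Im(z) = 65.3/17.06 = 3.8277

Re(z) = 3.3869, Im(z) = 3.8277


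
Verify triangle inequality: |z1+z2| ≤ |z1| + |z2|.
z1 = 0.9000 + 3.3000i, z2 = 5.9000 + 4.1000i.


|z1| = sqrt(0.9^2 + 3.3^2) = sqrt(11.7) = 3.4205
|z2| = sqrt(5.9^2 + 4.1^2) = sqrt(51.62) = 7.1847
z1+z2 = 6.8000 + 7.4000i
|z1+z2| = sqrt(101) = 10.0499
|z1|+|z2| = 3.4205 + 7.1847 = 10.6052

|z1+z2| = 10.0499 ≤ |z1|+|z2| = 10.6052 (verified)


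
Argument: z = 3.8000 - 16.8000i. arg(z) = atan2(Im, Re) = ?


Re = 3.8, Im = -16.8
arg = atan2(-16.8, 3.8) = -77.2547 degrees

arg(z) = -77.2547 degrees


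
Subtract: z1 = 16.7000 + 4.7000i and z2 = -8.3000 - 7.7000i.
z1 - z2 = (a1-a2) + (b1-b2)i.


Real: 16.7 + 8.3 = 25
Imag: 4.7 + 7.7 = 12.4

25.0000 + 12.4000i


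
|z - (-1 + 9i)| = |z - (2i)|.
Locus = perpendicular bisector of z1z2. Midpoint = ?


Equal distances means the locus is the perpendicular bisector of z1 and z2.
Midpoint = ((-1+0)/2, (9+2)/2) = (-0.5000, 5.5000)

Perpendicular bisector through (-0.5000, 5.5000)


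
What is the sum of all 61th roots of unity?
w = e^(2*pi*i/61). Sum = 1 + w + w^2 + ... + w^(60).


The sum of all 61th roots of unity is 0.
Geometric series: (1 - w^61)/(1 - w) = (1-1)/(1-w) = 0 since w^61 = 1, w ≠ 1.
Alternatively: coefficient of z^60 in z^61 - 1 is 0.

0


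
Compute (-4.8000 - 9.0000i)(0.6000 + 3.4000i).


Real = -4.8*0.6 - (-9)*3.4 = -2.88 - (-30.6) = 27.72
Imag = -4.8*3.4 + 0.6*(-9) = -16.32 - (5.4) = -21.72

27.7200 - 21.7200i


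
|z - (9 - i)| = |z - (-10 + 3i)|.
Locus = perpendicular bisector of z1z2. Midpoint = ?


Equal distances means the locus is the perpendicular bisector of z1 and z2.
Midpoint = ((9+(-10))/2, (-1+3)/2) = (-0.5000, 1.0000)

Perpendicular bisector through (-0.5000, 1.0000)


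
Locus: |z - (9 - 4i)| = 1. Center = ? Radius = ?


|z - z0| = r is a circle with center z0 and radius r.
Center = (9, -4), radius = 1

Circle with center (9, -4) and radius 1


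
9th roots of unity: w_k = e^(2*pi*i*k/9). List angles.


The 9th roots of unity are cis(360k/9°) for k=0..8
Angle step = 360/9 = 40°
Primitive root: cis(40°)
Primitive root = 0.7660 + 0.6428i

9 roots at angles: 0°, 40°, 80°, 120°, 160°, 200°, 240°, 280°, 320°


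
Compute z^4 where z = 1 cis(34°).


r^4 = 1^4 = 1
n*theta = 4*34° = 136° = 136° (mod 360)
a = 1*cos(136°) = -0.7193
b = 1*sin(136°) = 0.6947

1 cis(136°) = -0.7193 + 0.6947i


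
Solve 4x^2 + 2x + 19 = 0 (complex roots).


disc = 2^2 - 4*4*19 = 4 - 304 = -300
sqrt(|disc|) = sqrt(300) = 17.3205
Real part = -2/(2*4) = -0.2500
Imag part = 17.3205/(2*4) = 2.1651

-0.2500 ± 2.1651i


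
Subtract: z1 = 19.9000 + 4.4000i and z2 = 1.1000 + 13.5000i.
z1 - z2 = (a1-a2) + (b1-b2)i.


Real: 19.9 - 1.1 = 18.8
Imag: 4.4 - 13.5 = -9.1

18.8000 - 9.1000i


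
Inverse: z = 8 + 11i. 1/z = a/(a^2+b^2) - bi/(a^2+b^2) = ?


|z|^2 = 64+121 = 185
1/z = (8 - 11i)/185

1/z = 0.0432 - 0.0595i


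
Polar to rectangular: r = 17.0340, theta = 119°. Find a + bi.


a = 17.0340*cos(119°) = 17.0340*(-0.4848096) = -8.2582
b = 17.0340*sin(119°) = 17.0340*0.87462 = 14.8983

-8.2582 + 14.8983i


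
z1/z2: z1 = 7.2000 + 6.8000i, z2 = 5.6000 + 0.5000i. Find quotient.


Conjugate of z2 = 5.6000 - 0.5000i
Numerator: (7.2000 + 6.8000i)(5.6000 - 0.5000i) = 43.7200 + 34.4800i
Denominator: 5.6^2 + 0.5^2 = 31.61
Result = (43.7200 + 34.4800i)/31.61

1.3831 + 1.0908i


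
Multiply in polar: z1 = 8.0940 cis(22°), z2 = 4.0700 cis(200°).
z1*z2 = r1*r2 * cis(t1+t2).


r = 8.0940 * 4.0700 = 32.9426
theta = 22° + 200° = 222° = 222° (mod 360)

32.9426 cis(222°)


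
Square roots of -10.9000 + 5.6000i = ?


|z| = sqrt(118.81+31.36) = 12.2544
sqrt((|z|+a)/2) = sqrt((12.2544+(-10.9))/2) = sqrt(0.6772) = 0.8229
sqrt((|z|-a)/2) = sqrt((12.2544-(-10.9))/2) = sqrt(11.5772) = 3.4025

±(0.8229 + 3.4025i) i.e. 0.8229 + 3.4025i and -0.8229 - 3.4025i


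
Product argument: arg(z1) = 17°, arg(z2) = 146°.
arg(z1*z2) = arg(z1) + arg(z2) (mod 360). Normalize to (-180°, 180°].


arg(z1*z2) = 17° + 146° = 163°
Normalized to (-180°, 180°]: 163°

163°


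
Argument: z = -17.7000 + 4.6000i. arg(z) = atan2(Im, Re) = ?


Re = -17.7, Im = 4.6
arg = atan2(4.6, -17.7) = 165.4318 degrees

arg(z) = 165.4318 degrees


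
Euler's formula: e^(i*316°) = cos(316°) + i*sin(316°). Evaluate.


cos(316°) = 0.7193
sin(316°) = -0.6947

e^(i*316°) = 0.7193 - 0.6947i


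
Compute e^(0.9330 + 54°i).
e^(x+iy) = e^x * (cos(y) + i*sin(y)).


e^0.9330 = 2.5421
cos(54°) = 0.5878
sin(54°) = 0.809
Real = 2.5421*0.5878 = 1.4942
Imag = 2.5421*0.809 = 2.0566

1.4942 + 2.0566i


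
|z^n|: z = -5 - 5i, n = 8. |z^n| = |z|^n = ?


|z| = sqrt(25+25) = sqrt(50) = 7.0711
|z^8| = |z|^8 = (sqrt(50))^8 = 50^4 = 6250000

|z^8| = 6250000


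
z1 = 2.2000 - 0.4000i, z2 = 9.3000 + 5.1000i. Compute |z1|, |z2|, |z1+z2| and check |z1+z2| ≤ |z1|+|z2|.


|z1| = sqrt(2.2^2 + (-0.4)^2) = sqrt(5) = 2.2361
|z2| = sqrt(9.3^2 + 5.1^2) = sqrt(112.5) = 10.6066
z1+z2 = 11.5000 + 4.7000i
|z1+z2| = sqrt(154.34) = 12.4234
|z1|+|z2| = 2.2361 + 10.6066 = 12.8427

|z1+z2| = 12.4234 ≤ |z1|+|z2| = 12.8427 (verified)


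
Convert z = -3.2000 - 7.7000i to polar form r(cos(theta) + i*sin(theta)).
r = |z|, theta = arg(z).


r = sqrt(10.24+59.29) = sqrt(69.53) = 8.3385
theta = atan2(-7.7, -3.2) = -112.5670 degrees

r = 8.3385, theta = -112.5670 degrees


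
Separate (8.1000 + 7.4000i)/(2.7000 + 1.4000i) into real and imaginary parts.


Multiply by conjugate: (8.1000 + 7.4000i)(2.7000 - 1.4000i) / (2.7^2 + 1.4^2)
Numerator real = 8.1*2.7 + 7.4*1.4 = 32.23
Numerator imag = 7.4*2.7 - 8.1*1.4 = 8.64
Denominator = 9.25
Re(z) = 32.23/9.25 = 3.4843
Im(z) = 8.64/9.25 = 0.9341

Re(z) = 3.4843, Im(z) = 0.9341


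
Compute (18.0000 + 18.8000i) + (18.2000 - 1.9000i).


Real: 18 + 18.2 = 36.2
Imag: 18.8 - 1.9 = 16.9

36.2000 + 16.9000i


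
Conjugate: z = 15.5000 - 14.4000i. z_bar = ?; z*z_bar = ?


z_bar = 15.5000 + 14.4000i
z*z_bar = 15.5^2 + (-14.4)^2 = 240.25 + 207.36 = 447.61

z_bar = 15.5000 + 14.4000i, z*z_bar = 447.61


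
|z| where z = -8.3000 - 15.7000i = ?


|z| = sqrt((-8.3)^2 + (-15.7)^2) = sqrt(68.89 + 246.49) = sqrt(315.38) = 17.7589

|z| = 17.7589


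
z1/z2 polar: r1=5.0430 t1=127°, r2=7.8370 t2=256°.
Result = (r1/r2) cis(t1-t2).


r = 5.0430 / 7.8370 = 0.6435
theta = 127° - 256° = -129° = 231° (mod 360)

0.6435 cis(231°)


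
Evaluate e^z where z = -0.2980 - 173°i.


e^-0.2980 = 0.7423
cos(-173°) = -0.99255
sin(-173°) = -0.1219
Real = 0.7423*(-0.99255) = -0.7368
Imag = 0.7423*(-0.1219) = -0.0905

-0.7368 - 0.0905i


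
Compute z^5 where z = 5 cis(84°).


r^5 = 5^5 = 3125
n*theta = 5*84° = 420° = 60° (mod 360)
a = 3125*cos(60°) = 1562.5000
b = 3125*sin(60°) = 2706.3294

3125 cis(60°) = 1562.5000 + 2706.3294i


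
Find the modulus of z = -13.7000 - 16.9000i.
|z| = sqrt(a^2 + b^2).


|z| = sqrt((-13.7)^2 + (-16.9)^2) = sqrt(187.69 + 285.61) = sqrt(473.3) = 21.7555

|z| = 21.7555


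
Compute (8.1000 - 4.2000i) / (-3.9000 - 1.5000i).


Conjugate of z2 = -3.9000 + 1.5000i
Numerator: (8.1000 - 4.2000i)(-3.9000 + 1.5000i) = -25.2900 + 28.5300i
Denominator: (-3.9)^2 + (-1.5)^2 = 17.46
Result = (-25.2900 + 28.5300i)/17.46

-1.4485 + 1.6340i


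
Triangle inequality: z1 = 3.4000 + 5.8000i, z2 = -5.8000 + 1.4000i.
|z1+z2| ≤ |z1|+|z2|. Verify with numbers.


|z1| = sqrt(3.4^2 + 5.8^2) = sqrt(45.2) = 6.7231
|z2| = sqrt((-5.8)^2 + 1.4^2) = sqrt(35.6) = 5.9666
z1+z2 = -2.4000 + 7.2000i
|z1+z2| = sqrt(57.6) = 7.5895
|z1|+|z2| = 6.7231 + 5.9666 = 12.6897

|z1+z2| = 7.5895 ≤ |z1|+|z2| = 12.6897 (verified)


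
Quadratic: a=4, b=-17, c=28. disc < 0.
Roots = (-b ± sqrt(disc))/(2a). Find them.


disc = (-17)^2 - 4*4*28 = 289 - 448 = -159
sqrt(|disc|) = sqrt(159) = 12.6095
Real part = 17/(2*4) = 2.1250
Imag part = 12.6095/(2*4) = 1.5762

2.1250 ± 1.5762i


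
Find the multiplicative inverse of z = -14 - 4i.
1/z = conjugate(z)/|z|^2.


|z|^2 = 196+16 = 212
1/z = (-14 + 4i)/212

1/z = -0.0660 + 0.0189i


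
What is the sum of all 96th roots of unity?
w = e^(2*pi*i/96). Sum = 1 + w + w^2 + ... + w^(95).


The sum of all 96th roots of unity is 0.
Geometric series: (1 - w^96)/(1 - w) = (1-1)/(1-w) = 0 since w^96 = 1, w ≠ 1.
Alternatively: coefficient of z^95 in z^96 - 1 is 0.

0


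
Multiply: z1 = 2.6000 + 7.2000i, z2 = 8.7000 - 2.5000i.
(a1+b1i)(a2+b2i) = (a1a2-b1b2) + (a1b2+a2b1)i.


Real = 2.6*8.7 - 7.2*(-2.5) = 22.62 - (-18) = 40.62
Imag = 2.6*(-2.5) + 8.7*7.2 = -6.5 + 62.64 = 56.14

40.6200 + 56.1400i


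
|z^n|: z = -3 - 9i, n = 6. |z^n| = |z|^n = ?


|z| = sqrt(9+81) = sqrt(90) = 9.4868
|z^6| = |z|^6 = (sqrt(90))^6 = 90^3 = 729000

|z^6| = 729000


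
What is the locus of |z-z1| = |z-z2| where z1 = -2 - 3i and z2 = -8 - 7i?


Equal distances means the locus is the perpendicular bisector of z1 and z2.
Midpoint = ((-2+(-8))/2, (-3+(-7))/2) = (-5.0000, -5.0000)

Perpendicular bisector through (-5.0000, -5.0000)


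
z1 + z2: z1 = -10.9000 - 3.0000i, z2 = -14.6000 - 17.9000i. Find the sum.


Real: -10.9 - 14.6 = -25.5
Imag: -3 - 17.9 = -20.9

-25.5000 - 20.9000i


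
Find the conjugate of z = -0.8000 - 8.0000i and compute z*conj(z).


z_bar = -0.8000 + 8.0000i
z*z_bar = (-0.8)^2 + (-8)^2 = 0.64 + 64 = 64.64

z_bar = -0.8000 + 8.0000i, z*z_bar = 64.64


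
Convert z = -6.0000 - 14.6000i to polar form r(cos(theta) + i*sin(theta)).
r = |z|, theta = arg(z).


r = sqrt(36+213.16) = sqrt(249.16) = 15.7848
theta = atan2(-14.6, -6) = -112.3406 degrees

r = 15.7848, theta = -112.3406 degrees


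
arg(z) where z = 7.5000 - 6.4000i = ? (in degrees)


Re = 7.5, Im = -6.4
arg = atan2(-6.4, 7.5) = -40.4752 degrees

arg(z) = -40.4752 degrees


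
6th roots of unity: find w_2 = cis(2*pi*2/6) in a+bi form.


Angle = 360*2/6 = 120°
a = cos(120°) = -0.5000
b = sin(120°) = 0.8660

-0.5000 + 0.8660i


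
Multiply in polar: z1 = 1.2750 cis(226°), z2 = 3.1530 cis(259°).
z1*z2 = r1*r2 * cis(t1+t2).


r = 1.2750 * 3.1530 = 4.0201
theta = 226° + 259° = 485° = 125° (mod 360)

4.0201 cis(125°)


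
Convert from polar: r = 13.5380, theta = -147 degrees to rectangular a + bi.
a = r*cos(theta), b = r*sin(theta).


a = 13.5380*cos(-147°) = 13.5380*(-0.83867) = -11.3539
b = 13.5380*sin(-147°) = 13.5380*(-0.54464) = -7.3733

-11.3539 - 7.3733i


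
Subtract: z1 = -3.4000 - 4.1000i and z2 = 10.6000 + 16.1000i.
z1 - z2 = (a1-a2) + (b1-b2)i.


Real: -3.4 - 10.6 = -14
Imag: -4.1 - 16.1 = -20.2

-14.0000 - 20.2000i


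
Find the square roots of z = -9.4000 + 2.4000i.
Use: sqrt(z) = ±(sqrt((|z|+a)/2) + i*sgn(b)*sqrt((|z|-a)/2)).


|z| = sqrt(88.36+5.76) = 9.7015
sqrt((|z|+a)/2) = sqrt((9.7015+(-9.4))/2) = sqrt(0.1508) = 0.3883
sqrt((|z|-a)/2) = sqrt((9.7015-(-9.4))/2) = sqrt(9.5508) = 3.0904

±(0.3883 + 3.0904i) i.e. 0.3883 + 3.0904i and -0.3883 - 3.0904i


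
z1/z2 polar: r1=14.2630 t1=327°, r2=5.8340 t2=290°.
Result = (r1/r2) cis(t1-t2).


r = 14.2630 / 5.8340 = 2.4448
theta = 327° - 290° = 37° = 37° (mod 360)

2.4448 cis(37°)


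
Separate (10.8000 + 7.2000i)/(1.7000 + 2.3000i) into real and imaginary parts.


Multiply by conjugate: (10.8000 + 7.2000i)(1.7000 - 2.3000i) / (1.7^2 + 2.3^2)
Numerator real = 10.8*1.7 + 7.2*2.3 = 34.92
Numerator imag = 7.2*1.7 - 10.8*2.3 = -12.6
Denominator = 8.18
Re(z) = 34.92/8.18 = 4.2689
Im(z) = -12.6/8.18 = -1.5403

Re(z) = 4.2689, Im(z) = -1.5403


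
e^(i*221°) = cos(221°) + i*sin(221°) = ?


cos(221°) = -0.7547
sin(221°) = -0.6561

e^(i*221°) = -0.7547 - 0.6561i


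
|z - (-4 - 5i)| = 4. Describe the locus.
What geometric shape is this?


|z - z0| = r is a circle with center z0 and radius r.
Center = (-4, -5), radius = 4

Circle with center (-4, -5) and radius 4


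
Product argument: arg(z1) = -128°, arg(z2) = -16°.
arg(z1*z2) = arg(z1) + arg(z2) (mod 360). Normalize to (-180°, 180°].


arg(z1*z2) = -128° - 16° = -144°
Normalized to (-180°, 180°]: -144°

-144°


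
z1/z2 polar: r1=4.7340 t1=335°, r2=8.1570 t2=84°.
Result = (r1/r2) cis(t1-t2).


r = 4.7340 / 8.1570 = 0.5804
theta = 335° - 84° = 251° = 251° (mod 360)

0.5804 cis(251°)


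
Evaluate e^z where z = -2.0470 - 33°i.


e^-2.0470 = 0.1291
cos(-33°) = 0.8387
sin(-33°) = -0.5446
Real = 0.1291*0.8387 = 0.1083
Imag = 0.1291*(-0.5446) = -0.0703

0.1083 - 0.0703i


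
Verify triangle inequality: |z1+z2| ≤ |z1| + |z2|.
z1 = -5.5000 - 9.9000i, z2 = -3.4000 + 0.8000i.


|z1| = sqrt((-5.5)^2 + (-9.9)^2) = sqrt(128.26) = 11.3252
|z2| = sqrt((-3.4)^2 + 0.8^2) = sqrt(12.2) = 3.4928
z1+z2 = -8.9000 - 9.1000i
|z1+z2| = sqrt(162.02) = 12.7287
|z1|+|z2| = 11.3252 + 3.4928 = 14.8180

|z1+z2| = 12.7287 ≤ |z1|+|z2| = 14.8180 (verified)


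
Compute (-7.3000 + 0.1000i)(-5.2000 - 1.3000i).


Real = -7.3*(-5.2) - 0.1*(-1.3) = 37.96 - (-0.13) = 38.09
Imag = -7.3*(-1.3) - (5.2)*0.1 = 9.49 - (0.52) = 8.97

38.0900 + 8.9700i


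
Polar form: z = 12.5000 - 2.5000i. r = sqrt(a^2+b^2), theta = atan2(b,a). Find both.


r = sqrt(156.25+6.25) = sqrt(162.5) = 12.7475
theta = atan2(-2.5, 12.5) = -11.3099 degrees

r = 12.7475, theta = -11.3099 degrees


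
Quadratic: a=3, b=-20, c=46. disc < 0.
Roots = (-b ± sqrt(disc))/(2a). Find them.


disc = (-20)^2 - 4*3*46 = 400 - 552 = -152
sqrt(|disc|) = sqrt(152) = 12.3288
Real part = 20/(2*3) = 3.3333
Imag part = 12.3288/(2*3) = 2.0548

3.3333 ± 2.0548i


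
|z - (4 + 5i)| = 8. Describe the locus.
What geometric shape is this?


|z - z0| = r is a circle with center z0 and radius r.
Center = (4, 5), radius = 8

Circle with center (4, 5) and radius 8


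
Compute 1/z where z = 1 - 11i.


|z|^2 = 1+121 = 122
1/z = (1 + 11i)/122

1/z = 0.0082 + 0.0902i


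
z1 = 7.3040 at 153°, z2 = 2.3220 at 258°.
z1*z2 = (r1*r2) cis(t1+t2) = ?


r = 7.3040 * 2.3220 = 16.9599
theta = 153° + 258° = 411° = 51° (mod 360)

16.9599 cis(51°)


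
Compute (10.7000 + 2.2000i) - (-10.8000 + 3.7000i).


Real: 10.7 + 10.8 = 21.5
Imag: 2.2 - 3.7 = -1.5

21.5000 - 1.5000i


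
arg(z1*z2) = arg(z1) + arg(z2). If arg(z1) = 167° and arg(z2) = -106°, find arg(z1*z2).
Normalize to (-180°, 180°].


arg(z1*z2) = 167° - 106° = 61°
Normalized to (-180°, 180°]: 61°

61°


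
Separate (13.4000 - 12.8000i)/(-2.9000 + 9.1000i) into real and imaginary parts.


Multiply by conjugate: (13.4000 - 12.8000i)(-2.9000 - 9.1000i) / ((-2.9)^2 + 9.1^2)
Numerator real = 13.4*(-2.9) - (12.8)*9.1 = -155.34
Numerator imag = -12.8*(-2.9) - 13.4*9.1 = -84.82
Denominator = 91.22
Re(z) = -155.34/91.22 = -1.7029
Im(z) = -84.82/91.22 = -0.9298

Re(z) = -1.7029, Im(z) = -0.9298


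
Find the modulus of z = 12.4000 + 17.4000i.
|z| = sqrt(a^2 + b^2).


|z| = sqrt(12.4^2 + 17.4^2) = sqrt(153.76 + 302.76) = sqrt(456.52) = 21.3663

|z| = 21.3663


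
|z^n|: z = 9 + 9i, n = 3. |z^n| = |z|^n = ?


|z| = sqrt(81+81) = sqrt(162) = 12.7279
|z^3| = |z|^3 = (sqrt(162))^3 = 162*sqrt(162)

|z^3| = 162*sqrt(162) ≈ 2061.9234


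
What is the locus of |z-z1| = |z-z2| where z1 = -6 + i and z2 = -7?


Equal distances means the locus is the perpendicular bisector of z1 and z2.
Midpoint = ((-6+(-7))/2, (1+0)/2) = (-6.5000, 0.5000)

Perpendicular bisector through (-6.5000, 0.5000)


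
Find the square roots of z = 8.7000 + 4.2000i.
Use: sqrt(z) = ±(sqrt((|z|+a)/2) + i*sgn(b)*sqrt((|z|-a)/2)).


|z| = sqrt(75.69+17.64) = 9.6607
sqrt((|z|+a)/2) = sqrt((9.6607+8.7)/2) = sqrt(9.1804) = 3.0299
sqrt((|z|-a)/2) = sqrt((9.6607-8.7)/2) = sqrt(0.4804) = 0.6931

±(3.0299 + 0.6931i) i.e. 3.0299 + 0.6931i and -3.0299 - 0.6931i


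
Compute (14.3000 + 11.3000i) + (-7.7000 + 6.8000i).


Real: 14.3 - 7.7 = 6.6
Imag: 11.3 + 6.8 = 18.1

6.6000 + 18.1000i


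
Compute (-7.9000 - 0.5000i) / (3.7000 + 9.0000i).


Conjugate of z2 = 3.7000 - 9.0000i
Numerator: (-7.9000 - 0.5000i)(3.7000 - 9.0000i) = -33.7300 + 69.2500i
Denominator: 3.7^2 + 9^2 = 94.69
Result = (-33.7300 + 69.2500i)/94.69

-0.3562 + 0.7313i


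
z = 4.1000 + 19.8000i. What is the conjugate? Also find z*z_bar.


z_bar = 4.1000 - 19.8000i
z*z_bar = 4.1^2 + 19.8^2 = 16.81 + 392.04 = 408.85

z_bar = 4.1000 - 19.8000i, z*z_bar = 408.85


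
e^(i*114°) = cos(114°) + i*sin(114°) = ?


cos(114°) = -0.4067
sin(114°) = 0.9135

e^(i*114°) = -0.4067 + 0.9135i


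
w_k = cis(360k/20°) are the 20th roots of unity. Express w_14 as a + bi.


Angle = 360*14/20 = 252°
a = cos(252°) = -0.3090
b = sin(252°) = -0.9511

-0.3090 - 0.9511i


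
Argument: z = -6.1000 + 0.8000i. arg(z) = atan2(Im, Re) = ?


Re = -6.1, Im = 0.8
arg = atan2(0.8, -6.1) = 172.5284 degrees

arg(z) = 172.5284 degrees


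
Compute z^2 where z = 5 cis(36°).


r^2 = 5^2 = 25
n*theta = 2*36° = 72° = 72° (mod 360)
a = 25*cos(72°) = 7.7254
b = 25*sin(72°) = 23.7764

25 cis(72°) = 7.7254 + 23.7764i


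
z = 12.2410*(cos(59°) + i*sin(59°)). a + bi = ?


a = 12.2410*cos(59°) = 12.2410*0.51504 = 6.3046
b = 12.2410*sin(59°) = 12.2410*0.85717 = 10.4926

6.3046 + 10.4926i


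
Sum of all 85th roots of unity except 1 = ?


With w = e^(2*pi*i/85), all 85 of the 85th roots of unity w^0 = 1, w, ..., w^(84) sum to 0: 1 + w + ... + w^(84) = (1 - w^85)/(1 - w) = 0 since w^85 = 1, w ≠ 1.
Removing the root 1: w + w^2 + ... + w^(84) = 0 - 1 = -1

Sum = -1


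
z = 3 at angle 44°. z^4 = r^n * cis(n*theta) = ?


r^4 = 3^4 = 81
n*theta = 4*44° = 176° = 176° (mod 360)
a = 81*cos(176°) = -80.8027
b = 81*sin(176°) = 5.6503

81 cis(176°) = -80.8027 + 5.6503i


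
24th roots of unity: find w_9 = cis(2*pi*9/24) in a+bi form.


Angle = 360*9/24 = 135°
a = cos(135°) = -0.7071
b = sin(135°) = 0.7071

-0.7071 + 0.7071i


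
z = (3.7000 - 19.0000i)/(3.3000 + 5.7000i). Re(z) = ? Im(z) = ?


Multiply by conjugate: (3.7000 - 19.0000i)(3.3000 - 5.7000i) / (3.3^2 + 5.7^2)
Numerator real = 3.7*3.3 - (19)*5.7 = -96.09
Numerator imag = -19*3.3 - 3.7*5.7 = -83.79
Denominator = 43.38
Re(z) = -96.09/43.38 = -2.2151
Im(z) = -83.79/43.38 = -1.9315

Re(z) = -2.2151, Im(z) = -1.9315


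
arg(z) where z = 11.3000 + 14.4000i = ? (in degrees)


Re = 11.3, Im = 14.4
arg = atan2(14.4, 11.3) = 51.8779 degrees

arg(z) = 51.8779 degrees


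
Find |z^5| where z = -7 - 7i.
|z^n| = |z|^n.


|z| = sqrt(49+49) = sqrt(98) = 9.8995
|z^5| = |z|^5 = (sqrt(98))^5 = 98^2 * sqrt(98) = 9604*sqrt(98)

|z^5| = 9604*sqrt(98) ≈ 95074.7494


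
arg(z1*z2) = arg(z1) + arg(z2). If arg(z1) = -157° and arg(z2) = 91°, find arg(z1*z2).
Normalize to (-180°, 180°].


arg(z1*z2) = -157° + 91° = -66°
Normalized to (-180°, 180°]: -66°

-66°


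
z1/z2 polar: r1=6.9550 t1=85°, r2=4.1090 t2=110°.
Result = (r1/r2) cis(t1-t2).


r = 6.9550 / 4.1090 = 1.6926
theta = 85° - 110° = -25° = 335° (mod 360)

1.6926 cis(335°)


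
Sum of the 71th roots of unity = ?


The sum of all 71th roots of unity is 0.
Geometric series: (1 - w^71)/(1 - w) = (1-1)/(1-w) = 0 since w^71 = 1, w ≠ 1.
Alternatively: coefficient of z^70 in z^71 - 1 is 0.

0


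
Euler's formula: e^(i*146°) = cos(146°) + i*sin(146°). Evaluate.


cos(146°) = -0.8290
sin(146°) = 0.5592

e^(i*146°) = -0.8290 + 0.5592i


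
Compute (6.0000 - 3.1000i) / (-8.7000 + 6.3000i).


Conjugate of z2 = -8.7000 - 6.3000i
Numerator: (6.0000 - 3.1000i)(-8.7000 - 6.3000i) = -71.7300 - 10.8300i
Denominator: (-8.7)^2 + 6.3^2 = 115.38
Result = (-71.7300 - 10.8300i)/115.38

-0.6217 - 0.0939i


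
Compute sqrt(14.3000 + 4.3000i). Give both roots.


|z| = sqrt(204.49+18.49) = 14.9325
sqrt((|z|+a)/2) = sqrt((14.9325+14.3)/2) = sqrt(14.6163) = 3.8231
sqrt((|z|-a)/2) = sqrt((14.9325-14.3)/2) = sqrt(0.3163) = 0.5624

±(3.8231 + 0.5624i) i.e. 3.8231 + 0.5624i and -3.8231 - 0.5624i


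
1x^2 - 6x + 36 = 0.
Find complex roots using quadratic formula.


disc = (-6)^2 - 4*1*36 = 36 - 144 = -108
sqrt(|disc|) = sqrt(108) = 10.3923
Real part = 6/(2*1) = 3.0000
Imag part = 10.3923/(2*1) = 5.1962

3.0000 ± 5.1962i


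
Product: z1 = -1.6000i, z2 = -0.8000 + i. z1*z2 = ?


Real = 0*(-0.8) - (-1.6)*1 = 0 - (-1.6) = 1.6
Imag = 0*1 - (0.8)*(-1.6) = 0 + 1.28 = 1.28

1.6000 + 1.2800i


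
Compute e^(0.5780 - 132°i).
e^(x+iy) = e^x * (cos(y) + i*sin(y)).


e^0.5780 = 1.7825
cos(-132°) = -0.6691
sin(-132°) = -0.7431
Real = 1.7825*(-0.6691) = -1.1927
Imag = 1.7825*(-0.7431) = -1.3246

-1.1927 - 1.3246i
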